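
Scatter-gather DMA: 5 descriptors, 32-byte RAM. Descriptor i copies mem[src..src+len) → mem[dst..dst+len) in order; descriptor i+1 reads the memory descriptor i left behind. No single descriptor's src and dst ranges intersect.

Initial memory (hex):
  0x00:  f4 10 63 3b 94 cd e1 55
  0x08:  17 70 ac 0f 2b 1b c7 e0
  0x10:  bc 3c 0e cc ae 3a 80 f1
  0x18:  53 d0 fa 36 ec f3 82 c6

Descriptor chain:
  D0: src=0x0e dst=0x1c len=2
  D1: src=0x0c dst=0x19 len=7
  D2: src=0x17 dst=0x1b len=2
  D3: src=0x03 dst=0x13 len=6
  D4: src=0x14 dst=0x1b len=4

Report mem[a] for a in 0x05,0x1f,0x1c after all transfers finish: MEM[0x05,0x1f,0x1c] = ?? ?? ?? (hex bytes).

MEM[0x05,0x1f,0x1c] = cd 0e cd

#0 dst[0x1c+2] := {0xc7,0xe0}
#1 dst[0x19+7] := {0x2b,0x1b,0xc7,0xe0,0xbc,0x3c,0x0e}
#2 dst[0x1b+2] := {0xf1,0x53}
#3 dst[0x13+6] := {0x3b,0x94,0xcd,0xe1,0x55,0x17}
#4 dst[0x1b+4] := {0x94,0xcd,0xe1,0x55}
query mem[0x05]=0xcd, mem[0x1f]=0x0e, mem[0x1c]=0xcd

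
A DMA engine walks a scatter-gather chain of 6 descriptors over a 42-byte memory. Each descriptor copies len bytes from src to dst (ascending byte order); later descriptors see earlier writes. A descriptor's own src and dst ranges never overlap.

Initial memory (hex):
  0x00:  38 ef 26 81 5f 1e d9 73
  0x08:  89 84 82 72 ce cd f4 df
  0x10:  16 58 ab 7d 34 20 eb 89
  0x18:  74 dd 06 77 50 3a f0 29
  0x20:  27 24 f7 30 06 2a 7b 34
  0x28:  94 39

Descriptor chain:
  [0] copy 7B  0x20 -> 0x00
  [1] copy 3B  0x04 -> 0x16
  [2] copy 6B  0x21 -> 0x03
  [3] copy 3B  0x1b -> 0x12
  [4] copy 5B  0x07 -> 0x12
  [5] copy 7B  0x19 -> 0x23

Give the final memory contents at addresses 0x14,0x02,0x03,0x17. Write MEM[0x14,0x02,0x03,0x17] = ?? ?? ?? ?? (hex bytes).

MEM[0x14,0x02,0x03,0x17] = 84 f7 24 2a

  after D0: wrote 7B at 0x00 = 2724f730062a7b
  after D1: wrote 3B at 0x16 = 062a7b
  after D2: wrote 6B at 0x03 = 24f730062a7b
  after D3: wrote 3B at 0x12 = 77503a
  after D4: wrote 5B at 0x12 = 2a7b848272
  after D5: wrote 7B at 0x23 = dd0677503af029
query mem[0x14]=0x84, mem[0x02]=0xf7, mem[0x03]=0x24, mem[0x17]=0x2a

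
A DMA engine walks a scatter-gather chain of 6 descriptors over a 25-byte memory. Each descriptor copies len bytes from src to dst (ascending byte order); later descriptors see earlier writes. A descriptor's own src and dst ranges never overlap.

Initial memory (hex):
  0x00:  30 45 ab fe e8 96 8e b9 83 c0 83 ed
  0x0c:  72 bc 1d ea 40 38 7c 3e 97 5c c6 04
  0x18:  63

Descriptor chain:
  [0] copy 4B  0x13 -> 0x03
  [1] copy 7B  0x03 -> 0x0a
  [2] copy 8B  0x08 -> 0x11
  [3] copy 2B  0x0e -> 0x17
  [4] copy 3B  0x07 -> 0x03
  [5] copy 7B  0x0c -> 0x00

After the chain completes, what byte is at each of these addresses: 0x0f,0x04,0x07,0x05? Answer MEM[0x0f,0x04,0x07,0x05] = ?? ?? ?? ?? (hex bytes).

MEM[0x0f,0x04,0x07,0x05] = 83 c0 b9 83

[0] 0x13->0x03 len=4 : 3e 97 5c c6
[1] 0x03->0x0a len=7 : 3e 97 5c c6 b9 83 c0
[2] 0x08->0x11 len=8 : 83 c0 3e 97 5c c6 b9 83
[3] 0x0e->0x17 len=2 : b9 83
[4] 0x07->0x03 len=3 : b9 83 c0
[5] 0x0c->0x00 len=7 : 5c c6 b9 83 c0 83 c0
query mem[0x0f]=0x83, mem[0x04]=0xc0, mem[0x07]=0xb9, mem[0x05]=0x83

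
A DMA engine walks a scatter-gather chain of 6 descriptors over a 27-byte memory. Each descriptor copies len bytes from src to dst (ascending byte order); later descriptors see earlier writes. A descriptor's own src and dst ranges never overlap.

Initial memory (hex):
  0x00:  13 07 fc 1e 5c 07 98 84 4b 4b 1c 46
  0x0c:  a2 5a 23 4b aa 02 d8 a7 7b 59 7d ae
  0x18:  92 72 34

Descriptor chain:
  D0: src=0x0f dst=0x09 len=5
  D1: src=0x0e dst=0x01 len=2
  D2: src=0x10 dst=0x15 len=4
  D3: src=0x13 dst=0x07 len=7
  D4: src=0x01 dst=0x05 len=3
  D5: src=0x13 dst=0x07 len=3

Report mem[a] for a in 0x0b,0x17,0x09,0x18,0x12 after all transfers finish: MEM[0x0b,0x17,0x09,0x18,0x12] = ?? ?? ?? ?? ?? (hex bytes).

MEM[0x0b,0x17,0x09,0x18,0x12] = d8 d8 aa a7 d8

D0: mem[0x09..0x0d] <- [4b aa 02 d8 a7]
D1: mem[0x01..0x02] <- [23 4b]
D2: mem[0x15..0x18] <- [aa 02 d8 a7]
D3: mem[0x07..0x0d] <- [a7 7b aa 02 d8 a7 72]
D4: mem[0x05..0x07] <- [23 4b 1e]
D5: mem[0x07..0x09] <- [a7 7b aa]
query mem[0x0b]=0xd8, mem[0x17]=0xd8, mem[0x09]=0xaa, mem[0x18]=0xa7, mem[0x12]=0xd8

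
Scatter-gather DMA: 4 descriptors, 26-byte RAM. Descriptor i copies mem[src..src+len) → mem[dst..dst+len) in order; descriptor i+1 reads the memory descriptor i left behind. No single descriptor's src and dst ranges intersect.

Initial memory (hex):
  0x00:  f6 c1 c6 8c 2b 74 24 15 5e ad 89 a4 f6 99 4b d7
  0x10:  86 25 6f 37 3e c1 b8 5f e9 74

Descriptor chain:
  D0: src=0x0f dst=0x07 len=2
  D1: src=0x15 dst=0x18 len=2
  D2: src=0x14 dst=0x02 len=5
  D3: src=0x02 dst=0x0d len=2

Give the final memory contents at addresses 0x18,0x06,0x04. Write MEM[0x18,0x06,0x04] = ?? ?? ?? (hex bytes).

MEM[0x18,0x06,0x04] = c1 c1 b8

[0] 0x0f->0x07 len=2 : d7 86
[1] 0x15->0x18 len=2 : c1 b8
[2] 0x14->0x02 len=5 : 3e c1 b8 5f c1
[3] 0x02->0x0d len=2 : 3e c1
query mem[0x18]=0xc1, mem[0x06]=0xc1, mem[0x04]=0xb8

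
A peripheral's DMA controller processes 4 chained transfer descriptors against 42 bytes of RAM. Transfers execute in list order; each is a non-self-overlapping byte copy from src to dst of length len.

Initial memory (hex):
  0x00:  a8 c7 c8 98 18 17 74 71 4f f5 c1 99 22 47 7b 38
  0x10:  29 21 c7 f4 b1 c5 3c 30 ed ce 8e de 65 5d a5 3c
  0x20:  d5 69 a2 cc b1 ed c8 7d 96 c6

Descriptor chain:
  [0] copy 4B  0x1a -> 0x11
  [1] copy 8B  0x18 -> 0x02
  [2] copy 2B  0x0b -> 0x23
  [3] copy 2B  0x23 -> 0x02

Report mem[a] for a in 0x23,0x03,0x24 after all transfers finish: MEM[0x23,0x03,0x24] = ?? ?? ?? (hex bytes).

#0 dst[0x11+4] := {0x8e,0xde,0x65,0x5d}
#1 dst[0x02+8] := {0xed,0xce,0x8e,0xde,0x65,0x5d,0xa5,0x3c}
#2 dst[0x23+2] := {0x99,0x22}
#3 dst[0x02+2] := {0x99,0x22}
query mem[0x23]=0x99, mem[0x03]=0x22, mem[0x24]=0x22

MEM[0x23,0x03,0x24] = 99 22 22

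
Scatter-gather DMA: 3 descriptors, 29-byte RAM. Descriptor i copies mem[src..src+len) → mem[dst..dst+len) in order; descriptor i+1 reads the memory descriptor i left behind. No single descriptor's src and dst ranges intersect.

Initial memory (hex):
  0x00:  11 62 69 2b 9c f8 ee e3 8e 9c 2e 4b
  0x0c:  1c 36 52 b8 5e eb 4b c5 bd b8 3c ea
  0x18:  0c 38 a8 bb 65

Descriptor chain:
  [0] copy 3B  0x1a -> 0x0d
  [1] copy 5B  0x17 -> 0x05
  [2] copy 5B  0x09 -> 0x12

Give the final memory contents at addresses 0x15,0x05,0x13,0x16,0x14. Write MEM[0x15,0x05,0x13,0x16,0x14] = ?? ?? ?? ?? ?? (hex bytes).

MEM[0x15,0x05,0x13,0x16,0x14] = 1c ea 2e a8 4b

#0 dst[0x0d+3] := {0xa8,0xbb,0x65}
#1 dst[0x05+5] := {0xea,0x0c,0x38,0xa8,0xbb}
#2 dst[0x12+5] := {0xbb,0x2e,0x4b,0x1c,0xa8}
query mem[0x15]=0x1c, mem[0x05]=0xea, mem[0x13]=0x2e, mem[0x16]=0xa8, mem[0x14]=0x4b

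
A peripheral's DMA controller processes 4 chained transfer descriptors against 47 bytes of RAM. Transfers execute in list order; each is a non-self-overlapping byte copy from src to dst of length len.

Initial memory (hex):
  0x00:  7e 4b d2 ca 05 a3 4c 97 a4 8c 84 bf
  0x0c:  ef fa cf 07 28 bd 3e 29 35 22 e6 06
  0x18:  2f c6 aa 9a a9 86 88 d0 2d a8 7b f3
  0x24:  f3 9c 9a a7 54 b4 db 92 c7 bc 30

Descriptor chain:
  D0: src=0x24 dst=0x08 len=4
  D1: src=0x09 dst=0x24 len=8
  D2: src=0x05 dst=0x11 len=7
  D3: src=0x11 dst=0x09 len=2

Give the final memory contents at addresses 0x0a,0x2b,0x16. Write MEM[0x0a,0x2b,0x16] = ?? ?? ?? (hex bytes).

MEM[0x0a,0x2b,0x16] = 4c 28 9a

#0 dst[0x08+4] := {0xf3,0x9c,0x9a,0xa7}
#1 dst[0x24+8] := {0x9c,0x9a,0xa7,0xef,0xfa,0xcf,0x07,0x28}
#2 dst[0x11+7] := {0xa3,0x4c,0x97,0xf3,0x9c,0x9a,0xa7}
#3 dst[0x09+2] := {0xa3,0x4c}
query mem[0x0a]=0x4c, mem[0x2b]=0x28, mem[0x16]=0x9a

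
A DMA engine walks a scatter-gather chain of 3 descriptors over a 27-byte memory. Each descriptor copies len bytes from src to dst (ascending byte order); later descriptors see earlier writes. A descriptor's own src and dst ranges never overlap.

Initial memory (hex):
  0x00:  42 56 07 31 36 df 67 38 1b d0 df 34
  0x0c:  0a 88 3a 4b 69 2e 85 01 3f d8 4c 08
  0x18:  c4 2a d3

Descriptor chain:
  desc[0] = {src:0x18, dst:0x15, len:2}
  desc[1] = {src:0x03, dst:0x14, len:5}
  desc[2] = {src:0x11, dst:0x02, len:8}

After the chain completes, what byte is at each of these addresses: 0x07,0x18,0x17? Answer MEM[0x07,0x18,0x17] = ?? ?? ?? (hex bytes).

[0] 0x18->0x15 len=2 : c4 2a
[1] 0x03->0x14 len=5 : 31 36 df 67 38
[2] 0x11->0x02 len=8 : 2e 85 01 31 36 df 67 38
query mem[0x07]=0xdf, mem[0x18]=0x38, mem[0x17]=0x67

MEM[0x07,0x18,0x17] = df 38 67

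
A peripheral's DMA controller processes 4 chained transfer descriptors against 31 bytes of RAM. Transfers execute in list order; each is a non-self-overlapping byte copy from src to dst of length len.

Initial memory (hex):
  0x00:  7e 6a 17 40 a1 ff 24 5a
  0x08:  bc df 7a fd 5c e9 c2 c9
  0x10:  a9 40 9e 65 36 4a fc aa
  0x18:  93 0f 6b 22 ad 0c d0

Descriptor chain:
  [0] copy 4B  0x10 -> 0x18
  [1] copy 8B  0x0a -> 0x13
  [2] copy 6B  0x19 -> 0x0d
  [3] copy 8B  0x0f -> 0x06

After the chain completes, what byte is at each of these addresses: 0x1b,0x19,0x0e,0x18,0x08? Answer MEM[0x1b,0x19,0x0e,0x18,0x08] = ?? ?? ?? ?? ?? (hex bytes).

#0 dst[0x18+4] := {0xa9,0x40,0x9e,0x65}
#1 dst[0x13+8] := {0x7a,0xfd,0x5c,0xe9,0xc2,0xc9,0xa9,0x40}
#2 dst[0x0d+6] := {0xa9,0x40,0x65,0xad,0x0c,0xd0}
#3 dst[0x06+8] := {0x65,0xad,0x0c,0xd0,0x7a,0xfd,0x5c,0xe9}
query mem[0x1b]=0x65, mem[0x19]=0xa9, mem[0x0e]=0x40, mem[0x18]=0xc9, mem[0x08]=0x0c

MEM[0x1b,0x19,0x0e,0x18,0x08] = 65 a9 40 c9 0c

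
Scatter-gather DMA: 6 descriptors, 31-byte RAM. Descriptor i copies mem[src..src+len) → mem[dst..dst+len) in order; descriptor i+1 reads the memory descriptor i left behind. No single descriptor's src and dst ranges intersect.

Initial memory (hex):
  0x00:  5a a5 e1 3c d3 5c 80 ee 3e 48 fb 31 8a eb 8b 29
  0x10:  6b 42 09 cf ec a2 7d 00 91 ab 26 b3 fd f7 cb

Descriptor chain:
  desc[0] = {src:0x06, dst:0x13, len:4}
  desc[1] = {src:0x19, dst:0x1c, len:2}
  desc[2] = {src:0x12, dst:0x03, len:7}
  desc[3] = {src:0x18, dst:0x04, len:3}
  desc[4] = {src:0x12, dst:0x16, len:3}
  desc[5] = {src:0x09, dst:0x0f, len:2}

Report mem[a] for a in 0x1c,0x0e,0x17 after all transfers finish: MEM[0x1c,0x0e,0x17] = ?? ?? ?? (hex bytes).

  after D0: wrote 4B at 0x13 = 80ee3e48
  after D1: wrote 2B at 0x1c = ab26
  after D2: wrote 7B at 0x03 = 0980ee3e480091
  after D3: wrote 3B at 0x04 = 91ab26
  after D4: wrote 3B at 0x16 = 0980ee
  after D5: wrote 2B at 0x0f = 91fb
query mem[0x1c]=0xab, mem[0x0e]=0x8b, mem[0x17]=0x80

MEM[0x1c,0x0e,0x17] = ab 8b 80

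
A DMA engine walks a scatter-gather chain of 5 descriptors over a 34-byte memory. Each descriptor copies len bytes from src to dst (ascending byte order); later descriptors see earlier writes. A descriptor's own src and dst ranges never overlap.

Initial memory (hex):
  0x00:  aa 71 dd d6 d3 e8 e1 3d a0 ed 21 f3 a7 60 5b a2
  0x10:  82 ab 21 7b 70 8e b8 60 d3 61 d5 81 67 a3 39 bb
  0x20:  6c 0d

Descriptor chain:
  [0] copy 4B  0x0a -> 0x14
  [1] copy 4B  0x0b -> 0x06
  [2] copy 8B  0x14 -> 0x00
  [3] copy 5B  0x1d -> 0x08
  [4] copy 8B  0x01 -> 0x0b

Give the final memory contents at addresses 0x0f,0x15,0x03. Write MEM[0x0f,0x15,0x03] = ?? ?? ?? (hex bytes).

  after D0: wrote 4B at 0x14 = 21f3a760
  after D1: wrote 4B at 0x06 = f3a7605b
  after D2: wrote 8B at 0x00 = 21f3a760d361d581
  after D3: wrote 5B at 0x08 = a339bb6c0d
  after D4: wrote 8B at 0x0b = f3a760d361d581a3
query mem[0x0f]=0x61, mem[0x15]=0xf3, mem[0x03]=0x60

MEM[0x0f,0x15,0x03] = 61 f3 60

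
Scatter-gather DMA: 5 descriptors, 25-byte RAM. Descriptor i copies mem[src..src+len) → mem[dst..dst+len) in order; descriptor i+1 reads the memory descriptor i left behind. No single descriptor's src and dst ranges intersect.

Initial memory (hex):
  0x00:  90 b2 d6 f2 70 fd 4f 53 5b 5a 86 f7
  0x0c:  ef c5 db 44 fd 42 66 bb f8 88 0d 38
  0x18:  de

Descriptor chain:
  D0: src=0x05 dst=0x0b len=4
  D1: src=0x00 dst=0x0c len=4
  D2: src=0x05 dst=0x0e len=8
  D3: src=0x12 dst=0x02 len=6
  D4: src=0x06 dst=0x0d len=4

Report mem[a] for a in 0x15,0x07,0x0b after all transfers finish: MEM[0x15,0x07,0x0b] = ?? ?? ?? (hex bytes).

[0] 0x05->0x0b len=4 : fd 4f 53 5b
[1] 0x00->0x0c len=4 : 90 b2 d6 f2
[2] 0x05->0x0e len=8 : fd 4f 53 5b 5a 86 fd 90
[3] 0x12->0x02 len=6 : 5a 86 fd 90 0d 38
[4] 0x06->0x0d len=4 : 0d 38 5b 5a
query mem[0x15]=0x90, mem[0x07]=0x38, mem[0x0b]=0xfd

MEM[0x15,0x07,0x0b] = 90 38 fd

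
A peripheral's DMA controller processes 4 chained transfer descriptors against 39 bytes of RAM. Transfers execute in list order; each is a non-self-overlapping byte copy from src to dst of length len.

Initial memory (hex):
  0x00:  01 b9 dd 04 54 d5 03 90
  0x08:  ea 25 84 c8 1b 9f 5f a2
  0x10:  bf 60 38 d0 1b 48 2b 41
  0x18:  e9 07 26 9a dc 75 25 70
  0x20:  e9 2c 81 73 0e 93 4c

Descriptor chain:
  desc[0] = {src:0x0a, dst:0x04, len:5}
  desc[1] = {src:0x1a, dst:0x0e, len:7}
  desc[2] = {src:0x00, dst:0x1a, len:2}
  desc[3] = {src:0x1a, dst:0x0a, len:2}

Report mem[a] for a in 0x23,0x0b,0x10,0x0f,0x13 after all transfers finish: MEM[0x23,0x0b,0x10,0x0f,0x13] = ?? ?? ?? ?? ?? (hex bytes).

MEM[0x23,0x0b,0x10,0x0f,0x13] = 73 b9 dc 9a 70

#0 dst[0x04+5] := {0x84,0xc8,0x1b,0x9f,0x5f}
#1 dst[0x0e+7] := {0x26,0x9a,0xdc,0x75,0x25,0x70,0xe9}
#2 dst[0x1a+2] := {0x01,0xb9}
#3 dst[0x0a+2] := {0x01,0xb9}
query mem[0x23]=0x73, mem[0x0b]=0xb9, mem[0x10]=0xdc, mem[0x0f]=0x9a, mem[0x13]=0x70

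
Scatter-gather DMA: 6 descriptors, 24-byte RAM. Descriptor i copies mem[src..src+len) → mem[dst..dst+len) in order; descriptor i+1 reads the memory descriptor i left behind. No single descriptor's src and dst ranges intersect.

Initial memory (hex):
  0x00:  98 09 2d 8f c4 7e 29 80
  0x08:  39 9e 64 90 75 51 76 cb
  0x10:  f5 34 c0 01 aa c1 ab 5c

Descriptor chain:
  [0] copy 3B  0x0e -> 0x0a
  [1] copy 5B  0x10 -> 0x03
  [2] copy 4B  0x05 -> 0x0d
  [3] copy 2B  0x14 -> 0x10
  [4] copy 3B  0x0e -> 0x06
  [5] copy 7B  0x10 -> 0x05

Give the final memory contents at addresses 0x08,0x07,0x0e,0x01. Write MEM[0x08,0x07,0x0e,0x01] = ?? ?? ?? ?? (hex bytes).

MEM[0x08,0x07,0x0e,0x01] = 01 c0 01 09

D0: mem[0x0a..0x0c] <- [76 cb f5]
D1: mem[0x03..0x07] <- [f5 34 c0 01 aa]
D2: mem[0x0d..0x10] <- [c0 01 aa 39]
D3: mem[0x10..0x11] <- [aa c1]
D4: mem[0x06..0x08] <- [01 aa aa]
D5: mem[0x05..0x0b] <- [aa c1 c0 01 aa c1 ab]
query mem[0x08]=0x01, mem[0x07]=0xc0, mem[0x0e]=0x01, mem[0x01]=0x09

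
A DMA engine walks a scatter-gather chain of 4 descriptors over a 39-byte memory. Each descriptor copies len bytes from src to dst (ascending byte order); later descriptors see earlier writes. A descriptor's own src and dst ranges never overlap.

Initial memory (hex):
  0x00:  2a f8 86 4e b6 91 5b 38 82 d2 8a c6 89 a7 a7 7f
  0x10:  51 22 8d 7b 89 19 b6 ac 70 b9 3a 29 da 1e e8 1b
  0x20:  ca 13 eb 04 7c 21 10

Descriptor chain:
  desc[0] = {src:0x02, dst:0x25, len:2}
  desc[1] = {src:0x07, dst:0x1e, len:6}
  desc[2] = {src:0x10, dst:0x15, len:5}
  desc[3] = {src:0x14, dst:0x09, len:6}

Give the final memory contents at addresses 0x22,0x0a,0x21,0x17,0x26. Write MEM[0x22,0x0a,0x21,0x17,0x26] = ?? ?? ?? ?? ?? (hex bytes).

D0: mem[0x25..0x26] <- [86 4e]
D1: mem[0x1e..0x23] <- [38 82 d2 8a c6 89]
D2: mem[0x15..0x19] <- [51 22 8d 7b 89]
D3: mem[0x09..0x0e] <- [89 51 22 8d 7b 89]
query mem[0x22]=0xc6, mem[0x0a]=0x51, mem[0x21]=0x8a, mem[0x17]=0x8d, mem[0x26]=0x4e

MEM[0x22,0x0a,0x21,0x17,0x26] = c6 51 8a 8d 4e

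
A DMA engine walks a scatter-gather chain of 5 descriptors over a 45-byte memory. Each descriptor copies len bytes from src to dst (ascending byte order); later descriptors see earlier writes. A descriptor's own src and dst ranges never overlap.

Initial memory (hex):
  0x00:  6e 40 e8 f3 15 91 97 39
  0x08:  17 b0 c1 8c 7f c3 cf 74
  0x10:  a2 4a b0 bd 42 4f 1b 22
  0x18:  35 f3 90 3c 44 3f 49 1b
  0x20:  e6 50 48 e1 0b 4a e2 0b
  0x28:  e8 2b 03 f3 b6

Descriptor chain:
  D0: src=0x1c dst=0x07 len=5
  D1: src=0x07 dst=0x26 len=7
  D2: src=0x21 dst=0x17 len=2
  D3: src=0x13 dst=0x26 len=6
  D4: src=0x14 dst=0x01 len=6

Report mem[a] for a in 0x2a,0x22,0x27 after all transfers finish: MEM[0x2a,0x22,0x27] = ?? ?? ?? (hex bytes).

MEM[0x2a,0x22,0x27] = 50 48 42

#0 dst[0x07+5] := {0x44,0x3f,0x49,0x1b,0xe6}
#1 dst[0x26+7] := {0x44,0x3f,0x49,0x1b,0xe6,0x7f,0xc3}
#2 dst[0x17+2] := {0x50,0x48}
#3 dst[0x26+6] := {0xbd,0x42,0x4f,0x1b,0x50,0x48}
#4 dst[0x01+6] := {0x42,0x4f,0x1b,0x50,0x48,0xf3}
query mem[0x2a]=0x50, mem[0x22]=0x48, mem[0x27]=0x42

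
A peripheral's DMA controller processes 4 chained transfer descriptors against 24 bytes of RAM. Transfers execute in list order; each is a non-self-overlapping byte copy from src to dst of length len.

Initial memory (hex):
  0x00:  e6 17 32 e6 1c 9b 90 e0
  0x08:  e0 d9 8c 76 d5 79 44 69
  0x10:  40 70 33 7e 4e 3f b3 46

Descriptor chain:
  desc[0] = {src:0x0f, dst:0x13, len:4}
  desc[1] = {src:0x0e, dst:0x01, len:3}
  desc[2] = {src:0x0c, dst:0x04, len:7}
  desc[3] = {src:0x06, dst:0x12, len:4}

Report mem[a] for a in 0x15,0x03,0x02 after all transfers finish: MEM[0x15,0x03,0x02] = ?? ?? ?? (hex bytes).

MEM[0x15,0x03,0x02] = 70 40 69

D0: mem[0x13..0x16] <- [69 40 70 33]
D1: mem[0x01..0x03] <- [44 69 40]
D2: mem[0x04..0x0a] <- [d5 79 44 69 40 70 33]
D3: mem[0x12..0x15] <- [44 69 40 70]
query mem[0x15]=0x70, mem[0x03]=0x40, mem[0x02]=0x69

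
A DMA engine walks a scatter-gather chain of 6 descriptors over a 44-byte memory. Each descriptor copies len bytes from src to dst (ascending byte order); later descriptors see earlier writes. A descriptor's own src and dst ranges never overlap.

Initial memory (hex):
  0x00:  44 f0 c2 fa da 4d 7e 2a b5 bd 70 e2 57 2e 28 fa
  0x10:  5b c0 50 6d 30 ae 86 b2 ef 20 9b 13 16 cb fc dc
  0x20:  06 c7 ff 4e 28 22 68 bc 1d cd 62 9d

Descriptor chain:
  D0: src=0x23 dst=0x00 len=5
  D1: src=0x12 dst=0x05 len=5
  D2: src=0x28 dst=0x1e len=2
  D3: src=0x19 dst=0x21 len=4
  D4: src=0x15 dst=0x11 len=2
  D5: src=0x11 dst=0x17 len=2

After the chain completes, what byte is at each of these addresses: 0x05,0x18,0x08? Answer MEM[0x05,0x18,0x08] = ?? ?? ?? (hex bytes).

  after D0: wrote 5B at 0x00 = 4e282268bc
  after D1: wrote 5B at 0x05 = 506d30ae86
  after D2: wrote 2B at 0x1e = 1dcd
  after D3: wrote 4B at 0x21 = 209b1316
  after D4: wrote 2B at 0x11 = ae86
  after D5: wrote 2B at 0x17 = ae86
query mem[0x05]=0x50, mem[0x18]=0x86, mem[0x08]=0xae

MEM[0x05,0x18,0x08] = 50 86 ae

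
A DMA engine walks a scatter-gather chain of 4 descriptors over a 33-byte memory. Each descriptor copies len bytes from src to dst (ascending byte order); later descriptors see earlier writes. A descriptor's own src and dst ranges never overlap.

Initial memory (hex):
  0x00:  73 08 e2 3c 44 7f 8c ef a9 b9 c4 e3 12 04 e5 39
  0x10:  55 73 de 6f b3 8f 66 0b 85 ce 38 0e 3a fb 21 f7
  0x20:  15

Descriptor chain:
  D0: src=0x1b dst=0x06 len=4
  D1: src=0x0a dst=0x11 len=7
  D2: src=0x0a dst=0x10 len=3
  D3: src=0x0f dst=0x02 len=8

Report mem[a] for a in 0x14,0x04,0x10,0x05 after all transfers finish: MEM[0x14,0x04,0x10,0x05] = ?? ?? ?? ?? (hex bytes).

MEM[0x14,0x04,0x10,0x05] = 04 e3 c4 12

[0] 0x1b->0x06 len=4 : 0e 3a fb 21
[1] 0x0a->0x11 len=7 : c4 e3 12 04 e5 39 55
[2] 0x0a->0x10 len=3 : c4 e3 12
[3] 0x0f->0x02 len=8 : 39 c4 e3 12 12 04 e5 39
query mem[0x14]=0x04, mem[0x04]=0xe3, mem[0x10]=0xc4, mem[0x05]=0x12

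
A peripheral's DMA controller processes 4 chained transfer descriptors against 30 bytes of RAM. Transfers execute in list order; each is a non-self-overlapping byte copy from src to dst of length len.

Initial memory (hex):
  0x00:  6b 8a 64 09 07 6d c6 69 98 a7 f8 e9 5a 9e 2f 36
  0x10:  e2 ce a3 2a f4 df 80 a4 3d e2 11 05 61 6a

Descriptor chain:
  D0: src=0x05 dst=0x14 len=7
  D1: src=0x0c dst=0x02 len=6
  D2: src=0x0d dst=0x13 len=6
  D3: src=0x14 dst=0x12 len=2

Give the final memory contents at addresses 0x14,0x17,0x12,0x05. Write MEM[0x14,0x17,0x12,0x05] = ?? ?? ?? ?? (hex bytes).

D0: mem[0x14..0x1a] <- [6d c6 69 98 a7 f8 e9]
D1: mem[0x02..0x07] <- [5a 9e 2f 36 e2 ce]
D2: mem[0x13..0x18] <- [9e 2f 36 e2 ce a3]
D3: mem[0x12..0x13] <- [2f 36]
query mem[0x14]=0x2f, mem[0x17]=0xce, mem[0x12]=0x2f, mem[0x05]=0x36

MEM[0x14,0x17,0x12,0x05] = 2f ce 2f 36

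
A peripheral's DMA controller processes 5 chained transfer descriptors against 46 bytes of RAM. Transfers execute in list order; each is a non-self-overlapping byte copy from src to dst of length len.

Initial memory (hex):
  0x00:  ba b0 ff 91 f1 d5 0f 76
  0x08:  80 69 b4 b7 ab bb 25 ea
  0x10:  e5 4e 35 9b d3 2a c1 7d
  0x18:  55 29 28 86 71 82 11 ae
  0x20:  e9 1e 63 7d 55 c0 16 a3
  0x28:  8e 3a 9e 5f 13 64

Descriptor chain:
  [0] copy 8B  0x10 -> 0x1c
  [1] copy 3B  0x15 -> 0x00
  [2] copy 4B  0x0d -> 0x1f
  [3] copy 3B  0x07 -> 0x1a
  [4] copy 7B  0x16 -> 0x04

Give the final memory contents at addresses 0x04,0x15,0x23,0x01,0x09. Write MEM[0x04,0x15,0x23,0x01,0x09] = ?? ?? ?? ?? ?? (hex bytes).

MEM[0x04,0x15,0x23,0x01,0x09] = c1 2a 7d c1 80

  after D0: wrote 8B at 0x1c = e54e359bd32ac17d
  after D1: wrote 3B at 0x00 = 2ac17d
  after D2: wrote 4B at 0x1f = bb25eae5
  after D3: wrote 3B at 0x1a = 768069
  after D4: wrote 7B at 0x04 = c17d5529768069
query mem[0x04]=0xc1, mem[0x15]=0x2a, mem[0x23]=0x7d, mem[0x01]=0xc1, mem[0x09]=0x80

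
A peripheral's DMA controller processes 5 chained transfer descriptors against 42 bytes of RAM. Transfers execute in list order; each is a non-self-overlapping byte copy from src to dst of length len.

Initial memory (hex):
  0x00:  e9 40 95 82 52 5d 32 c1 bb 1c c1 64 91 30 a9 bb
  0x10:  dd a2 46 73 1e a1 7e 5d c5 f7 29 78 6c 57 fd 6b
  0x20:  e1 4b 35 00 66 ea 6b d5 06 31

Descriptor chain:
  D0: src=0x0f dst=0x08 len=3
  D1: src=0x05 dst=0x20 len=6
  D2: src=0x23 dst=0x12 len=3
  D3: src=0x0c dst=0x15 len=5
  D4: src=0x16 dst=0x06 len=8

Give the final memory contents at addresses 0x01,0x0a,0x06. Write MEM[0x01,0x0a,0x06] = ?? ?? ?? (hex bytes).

MEM[0x01,0x0a,0x06] = 40 29 30

[0] 0x0f->0x08 len=3 : bb dd a2
[1] 0x05->0x20 len=6 : 5d 32 c1 bb dd a2
[2] 0x23->0x12 len=3 : bb dd a2
[3] 0x0c->0x15 len=5 : 91 30 a9 bb dd
[4] 0x16->0x06 len=8 : 30 a9 bb dd 29 78 6c 57
query mem[0x01]=0x40, mem[0x0a]=0x29, mem[0x06]=0x30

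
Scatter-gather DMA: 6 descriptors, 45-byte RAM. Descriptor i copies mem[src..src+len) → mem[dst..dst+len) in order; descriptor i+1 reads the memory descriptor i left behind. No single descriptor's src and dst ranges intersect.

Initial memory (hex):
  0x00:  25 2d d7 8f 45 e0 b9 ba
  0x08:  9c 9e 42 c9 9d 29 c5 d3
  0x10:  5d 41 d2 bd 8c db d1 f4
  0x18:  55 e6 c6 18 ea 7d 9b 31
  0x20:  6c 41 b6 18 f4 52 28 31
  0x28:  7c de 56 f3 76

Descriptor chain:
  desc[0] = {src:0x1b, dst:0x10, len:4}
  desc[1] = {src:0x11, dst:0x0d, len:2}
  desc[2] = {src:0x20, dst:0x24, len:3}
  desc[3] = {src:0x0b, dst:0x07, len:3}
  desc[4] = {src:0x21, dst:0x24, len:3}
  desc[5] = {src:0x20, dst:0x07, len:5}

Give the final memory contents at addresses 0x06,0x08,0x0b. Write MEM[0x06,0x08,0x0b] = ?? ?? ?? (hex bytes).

D0: mem[0x10..0x13] <- [18 ea 7d 9b]
D1: mem[0x0d..0x0e] <- [ea 7d]
D2: mem[0x24..0x26] <- [6c 41 b6]
D3: mem[0x07..0x09] <- [c9 9d ea]
D4: mem[0x24..0x26] <- [41 b6 18]
D5: mem[0x07..0x0b] <- [6c 41 b6 18 41]
query mem[0x06]=0xb9, mem[0x08]=0x41, mem[0x0b]=0x41

MEM[0x06,0x08,0x0b] = b9 41 41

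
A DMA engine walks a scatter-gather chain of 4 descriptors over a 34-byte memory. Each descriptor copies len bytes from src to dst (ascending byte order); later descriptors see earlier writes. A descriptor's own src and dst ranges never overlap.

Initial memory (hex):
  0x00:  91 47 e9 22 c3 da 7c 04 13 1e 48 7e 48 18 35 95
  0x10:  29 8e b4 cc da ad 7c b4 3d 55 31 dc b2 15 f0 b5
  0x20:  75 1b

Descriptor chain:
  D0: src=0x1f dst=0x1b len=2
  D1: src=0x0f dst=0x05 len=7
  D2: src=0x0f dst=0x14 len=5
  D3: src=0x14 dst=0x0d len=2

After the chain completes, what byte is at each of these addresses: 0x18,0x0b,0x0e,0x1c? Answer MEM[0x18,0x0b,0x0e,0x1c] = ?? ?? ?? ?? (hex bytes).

MEM[0x18,0x0b,0x0e,0x1c] = cc ad 29 75

D0: mem[0x1b..0x1c] <- [b5 75]
D1: mem[0x05..0x0b] <- [95 29 8e b4 cc da ad]
D2: mem[0x14..0x18] <- [95 29 8e b4 cc]
D3: mem[0x0d..0x0e] <- [95 29]
query mem[0x18]=0xcc, mem[0x0b]=0xad, mem[0x0e]=0x29, mem[0x1c]=0x75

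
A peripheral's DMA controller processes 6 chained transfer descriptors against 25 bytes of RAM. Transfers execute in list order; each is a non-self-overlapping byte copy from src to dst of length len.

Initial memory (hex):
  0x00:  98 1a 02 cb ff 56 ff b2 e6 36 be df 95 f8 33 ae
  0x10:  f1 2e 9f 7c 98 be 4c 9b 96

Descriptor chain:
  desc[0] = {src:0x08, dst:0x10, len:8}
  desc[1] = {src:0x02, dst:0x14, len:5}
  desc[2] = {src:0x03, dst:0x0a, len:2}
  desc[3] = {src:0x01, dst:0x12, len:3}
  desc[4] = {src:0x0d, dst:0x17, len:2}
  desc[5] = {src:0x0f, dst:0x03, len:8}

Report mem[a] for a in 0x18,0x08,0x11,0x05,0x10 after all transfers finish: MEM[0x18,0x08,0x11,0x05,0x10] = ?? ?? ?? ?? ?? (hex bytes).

  after D0: wrote 8B at 0x10 = e636bedf95f833ae
  after D1: wrote 5B at 0x14 = 02cbff56ff
  after D2: wrote 2B at 0x0a = cbff
  after D3: wrote 3B at 0x12 = 1a02cb
  after D4: wrote 2B at 0x17 = f833
  after D5: wrote 8B at 0x03 = aee6361a02cbcbff
query mem[0x18]=0x33, mem[0x08]=0xcb, mem[0x11]=0x36, mem[0x05]=0x36, mem[0x10]=0xe6

MEM[0x18,0x08,0x11,0x05,0x10] = 33 cb 36 36 e6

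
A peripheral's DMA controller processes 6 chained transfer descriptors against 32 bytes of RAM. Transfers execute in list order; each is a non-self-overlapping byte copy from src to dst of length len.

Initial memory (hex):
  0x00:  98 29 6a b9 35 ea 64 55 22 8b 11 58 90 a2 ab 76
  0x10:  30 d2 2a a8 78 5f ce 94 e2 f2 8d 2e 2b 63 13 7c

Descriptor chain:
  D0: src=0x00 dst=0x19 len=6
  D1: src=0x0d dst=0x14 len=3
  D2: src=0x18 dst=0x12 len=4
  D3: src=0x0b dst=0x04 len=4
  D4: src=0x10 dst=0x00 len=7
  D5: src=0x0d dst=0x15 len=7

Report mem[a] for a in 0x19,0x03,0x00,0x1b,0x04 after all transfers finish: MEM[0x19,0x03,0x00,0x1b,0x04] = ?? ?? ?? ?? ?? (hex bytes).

#0 dst[0x19+6] := {0x98,0x29,0x6a,0xb9,0x35,0xea}
#1 dst[0x14+3] := {0xa2,0xab,0x76}
#2 dst[0x12+4] := {0xe2,0x98,0x29,0x6a}
#3 dst[0x04+4] := {0x58,0x90,0xa2,0xab}
#4 dst[0x00+7] := {0x30,0xd2,0xe2,0x98,0x29,0x6a,0x76}
#5 dst[0x15+7] := {0xa2,0xab,0x76,0x30,0xd2,0xe2,0x98}
query mem[0x19]=0xd2, mem[0x03]=0x98, mem[0x00]=0x30, mem[0x1b]=0x98, mem[0x04]=0x29

MEM[0x19,0x03,0x00,0x1b,0x04] = d2 98 30 98 29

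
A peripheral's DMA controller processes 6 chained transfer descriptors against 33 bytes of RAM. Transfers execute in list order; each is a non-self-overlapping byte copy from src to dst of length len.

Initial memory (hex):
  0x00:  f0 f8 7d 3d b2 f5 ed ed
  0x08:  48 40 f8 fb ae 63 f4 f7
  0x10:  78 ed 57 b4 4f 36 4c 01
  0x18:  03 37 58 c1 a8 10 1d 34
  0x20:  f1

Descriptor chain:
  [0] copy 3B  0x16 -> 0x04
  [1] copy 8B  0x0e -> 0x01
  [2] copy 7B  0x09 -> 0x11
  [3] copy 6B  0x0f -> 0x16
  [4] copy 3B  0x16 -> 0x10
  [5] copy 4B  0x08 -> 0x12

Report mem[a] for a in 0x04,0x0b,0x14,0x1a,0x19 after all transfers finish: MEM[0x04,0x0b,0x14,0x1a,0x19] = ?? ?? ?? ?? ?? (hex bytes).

D0: mem[0x04..0x06] <- [4c 01 03]
D1: mem[0x01..0x08] <- [f4 f7 78 ed 57 b4 4f 36]
D2: mem[0x11..0x17] <- [40 f8 fb ae 63 f4 f7]
D3: mem[0x16..0x1b] <- [f7 78 40 f8 fb ae]
D4: mem[0x10..0x12] <- [f7 78 40]
D5: mem[0x12..0x15] <- [36 40 f8 fb]
query mem[0x04]=0xed, mem[0x0b]=0xfb, mem[0x14]=0xf8, mem[0x1a]=0xfb, mem[0x19]=0xf8

MEM[0x04,0x0b,0x14,0x1a,0x19] = ed fb f8 fb f8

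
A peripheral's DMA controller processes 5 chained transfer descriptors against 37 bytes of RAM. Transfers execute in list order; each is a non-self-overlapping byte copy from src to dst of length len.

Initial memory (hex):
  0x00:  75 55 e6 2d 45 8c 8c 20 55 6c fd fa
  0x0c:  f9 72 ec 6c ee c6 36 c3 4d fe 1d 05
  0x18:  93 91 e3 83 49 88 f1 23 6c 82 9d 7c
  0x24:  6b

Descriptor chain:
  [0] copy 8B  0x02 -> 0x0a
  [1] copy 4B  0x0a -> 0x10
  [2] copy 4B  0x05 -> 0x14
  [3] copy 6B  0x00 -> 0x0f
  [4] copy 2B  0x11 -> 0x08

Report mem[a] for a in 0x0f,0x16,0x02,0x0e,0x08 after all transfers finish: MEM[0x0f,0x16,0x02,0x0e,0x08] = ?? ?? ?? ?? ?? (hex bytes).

MEM[0x0f,0x16,0x02,0x0e,0x08] = 75 20 e6 8c e6

  after D0: wrote 8B at 0x0a = e62d458c8c20556c
  after D1: wrote 4B at 0x10 = e62d458c
  after D2: wrote 4B at 0x14 = 8c8c2055
  after D3: wrote 6B at 0x0f = 7555e62d458c
  after D4: wrote 2B at 0x08 = e62d
query mem[0x0f]=0x75, mem[0x16]=0x20, mem[0x02]=0xe6, mem[0x0e]=0x8c, mem[0x08]=0xe6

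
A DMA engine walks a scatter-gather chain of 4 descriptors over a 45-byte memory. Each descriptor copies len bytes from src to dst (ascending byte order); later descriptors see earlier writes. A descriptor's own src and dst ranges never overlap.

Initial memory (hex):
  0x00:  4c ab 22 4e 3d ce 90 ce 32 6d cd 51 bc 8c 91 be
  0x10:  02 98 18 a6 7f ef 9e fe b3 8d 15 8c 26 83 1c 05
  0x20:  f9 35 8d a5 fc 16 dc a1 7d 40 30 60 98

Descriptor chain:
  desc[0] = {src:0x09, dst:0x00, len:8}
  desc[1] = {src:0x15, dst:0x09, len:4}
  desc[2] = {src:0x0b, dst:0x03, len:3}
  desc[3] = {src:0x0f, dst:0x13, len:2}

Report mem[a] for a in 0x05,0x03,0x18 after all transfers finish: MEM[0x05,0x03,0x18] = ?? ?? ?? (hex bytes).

#0 dst[0x00+8] := {0x6d,0xcd,0x51,0xbc,0x8c,0x91,0xbe,0x02}
#1 dst[0x09+4] := {0xef,0x9e,0xfe,0xb3}
#2 dst[0x03+3] := {0xfe,0xb3,0x8c}
#3 dst[0x13+2] := {0xbe,0x02}
query mem[0x05]=0x8c, mem[0x03]=0xfe, mem[0x18]=0xb3

MEM[0x05,0x03,0x18] = 8c fe b3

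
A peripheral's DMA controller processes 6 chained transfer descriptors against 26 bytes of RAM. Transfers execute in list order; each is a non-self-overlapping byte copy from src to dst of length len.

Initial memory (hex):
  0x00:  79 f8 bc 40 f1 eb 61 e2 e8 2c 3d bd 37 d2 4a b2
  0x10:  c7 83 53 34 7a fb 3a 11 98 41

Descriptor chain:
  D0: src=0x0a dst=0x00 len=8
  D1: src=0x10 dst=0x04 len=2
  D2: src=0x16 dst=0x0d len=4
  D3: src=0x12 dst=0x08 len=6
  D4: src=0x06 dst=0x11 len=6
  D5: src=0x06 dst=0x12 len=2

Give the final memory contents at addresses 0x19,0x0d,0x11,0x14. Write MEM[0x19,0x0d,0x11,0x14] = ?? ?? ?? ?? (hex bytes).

#0 dst[0x00+8] := {0x3d,0xbd,0x37,0xd2,0x4a,0xb2,0xc7,0x83}
#1 dst[0x04+2] := {0xc7,0x83}
#2 dst[0x0d+4] := {0x3a,0x11,0x98,0x41}
#3 dst[0x08+6] := {0x53,0x34,0x7a,0xfb,0x3a,0x11}
#4 dst[0x11+6] := {0xc7,0x83,0x53,0x34,0x7a,0xfb}
#5 dst[0x12+2] := {0xc7,0x83}
query mem[0x19]=0x41, mem[0x0d]=0x11, mem[0x11]=0xc7, mem[0x14]=0x34

MEM[0x19,0x0d,0x11,0x14] = 41 11 c7 34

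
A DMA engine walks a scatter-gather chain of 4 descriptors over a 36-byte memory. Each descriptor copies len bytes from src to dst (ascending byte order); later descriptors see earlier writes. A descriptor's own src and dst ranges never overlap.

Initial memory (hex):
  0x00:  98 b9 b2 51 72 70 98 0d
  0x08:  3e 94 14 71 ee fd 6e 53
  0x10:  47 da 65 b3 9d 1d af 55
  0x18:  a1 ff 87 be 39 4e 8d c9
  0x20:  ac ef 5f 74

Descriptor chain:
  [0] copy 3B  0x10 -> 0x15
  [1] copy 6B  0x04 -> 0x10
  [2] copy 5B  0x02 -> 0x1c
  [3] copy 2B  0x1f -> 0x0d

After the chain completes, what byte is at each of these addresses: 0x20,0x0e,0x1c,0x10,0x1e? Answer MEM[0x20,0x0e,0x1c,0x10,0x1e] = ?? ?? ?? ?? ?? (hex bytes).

[0] 0x10->0x15 len=3 : 47 da 65
[1] 0x04->0x10 len=6 : 72 70 98 0d 3e 94
[2] 0x02->0x1c len=5 : b2 51 72 70 98
[3] 0x1f->0x0d len=2 : 70 98
query mem[0x20]=0x98, mem[0x0e]=0x98, mem[0x1c]=0xb2, mem[0x10]=0x72, mem[0x1e]=0x72

MEM[0x20,0x0e,0x1c,0x10,0x1e] = 98 98 b2 72 72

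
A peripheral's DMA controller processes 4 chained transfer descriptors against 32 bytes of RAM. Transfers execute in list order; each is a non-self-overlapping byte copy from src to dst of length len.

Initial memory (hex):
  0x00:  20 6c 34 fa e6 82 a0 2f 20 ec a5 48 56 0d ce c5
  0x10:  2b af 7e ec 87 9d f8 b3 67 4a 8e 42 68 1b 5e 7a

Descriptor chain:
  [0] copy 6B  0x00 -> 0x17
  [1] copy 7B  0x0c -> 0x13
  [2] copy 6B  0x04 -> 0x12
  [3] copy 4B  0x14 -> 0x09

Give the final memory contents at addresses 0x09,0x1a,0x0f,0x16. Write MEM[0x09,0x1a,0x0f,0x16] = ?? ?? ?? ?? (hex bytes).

MEM[0x09,0x1a,0x0f,0x16] = a0 fa c5 20

  after D0: wrote 6B at 0x17 = 206c34fae682
  after D1: wrote 7B at 0x13 = 560dcec52baf7e
  after D2: wrote 6B at 0x12 = e682a02f20ec
  after D3: wrote 4B at 0x09 = a02f20ec
query mem[0x09]=0xa0, mem[0x1a]=0xfa, mem[0x0f]=0xc5, mem[0x16]=0x20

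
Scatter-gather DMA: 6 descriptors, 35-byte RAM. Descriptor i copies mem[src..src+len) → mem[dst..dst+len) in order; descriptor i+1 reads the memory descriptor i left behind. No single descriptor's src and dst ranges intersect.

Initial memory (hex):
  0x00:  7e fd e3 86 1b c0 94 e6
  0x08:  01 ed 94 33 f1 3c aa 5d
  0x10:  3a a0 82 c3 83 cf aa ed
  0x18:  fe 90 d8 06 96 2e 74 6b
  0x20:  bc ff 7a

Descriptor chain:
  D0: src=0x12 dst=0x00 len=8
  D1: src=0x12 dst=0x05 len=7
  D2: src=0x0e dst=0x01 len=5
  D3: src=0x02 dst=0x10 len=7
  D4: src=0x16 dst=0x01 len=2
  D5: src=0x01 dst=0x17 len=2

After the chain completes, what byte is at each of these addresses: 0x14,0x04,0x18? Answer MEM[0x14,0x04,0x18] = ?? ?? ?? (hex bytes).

MEM[0x14,0x04,0x18] = c3 a0 ed

D0: mem[0x00..0x07] <- [82 c3 83 cf aa ed fe 90]
D1: mem[0x05..0x0b] <- [82 c3 83 cf aa ed fe]
D2: mem[0x01..0x05] <- [aa 5d 3a a0 82]
D3: mem[0x10..0x16] <- [5d 3a a0 82 c3 83 cf]
D4: mem[0x01..0x02] <- [cf ed]
D5: mem[0x17..0x18] <- [cf ed]
query mem[0x14]=0xc3, mem[0x04]=0xa0, mem[0x18]=0xed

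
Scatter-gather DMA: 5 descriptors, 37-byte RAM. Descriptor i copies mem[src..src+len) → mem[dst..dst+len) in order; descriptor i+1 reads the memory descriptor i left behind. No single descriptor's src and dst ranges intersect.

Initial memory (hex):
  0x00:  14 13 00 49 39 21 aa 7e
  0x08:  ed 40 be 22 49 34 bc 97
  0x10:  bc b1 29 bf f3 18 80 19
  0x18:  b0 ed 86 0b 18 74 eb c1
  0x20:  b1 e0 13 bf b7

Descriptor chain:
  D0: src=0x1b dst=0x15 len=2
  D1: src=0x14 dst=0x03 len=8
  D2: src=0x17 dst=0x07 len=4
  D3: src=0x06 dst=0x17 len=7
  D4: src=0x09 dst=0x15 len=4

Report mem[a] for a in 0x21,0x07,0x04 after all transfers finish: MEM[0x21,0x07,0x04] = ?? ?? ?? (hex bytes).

#0 dst[0x15+2] := {0x0b,0x18}
#1 dst[0x03+8] := {0xf3,0x0b,0x18,0x19,0xb0,0xed,0x86,0x0b}
#2 dst[0x07+4] := {0x19,0xb0,0xed,0x86}
#3 dst[0x17+7] := {0x19,0x19,0xb0,0xed,0x86,0x22,0x49}
#4 dst[0x15+4] := {0xed,0x86,0x22,0x49}
query mem[0x21]=0xe0, mem[0x07]=0x19, mem[0x04]=0x0b

MEM[0x21,0x07,0x04] = e0 19 0b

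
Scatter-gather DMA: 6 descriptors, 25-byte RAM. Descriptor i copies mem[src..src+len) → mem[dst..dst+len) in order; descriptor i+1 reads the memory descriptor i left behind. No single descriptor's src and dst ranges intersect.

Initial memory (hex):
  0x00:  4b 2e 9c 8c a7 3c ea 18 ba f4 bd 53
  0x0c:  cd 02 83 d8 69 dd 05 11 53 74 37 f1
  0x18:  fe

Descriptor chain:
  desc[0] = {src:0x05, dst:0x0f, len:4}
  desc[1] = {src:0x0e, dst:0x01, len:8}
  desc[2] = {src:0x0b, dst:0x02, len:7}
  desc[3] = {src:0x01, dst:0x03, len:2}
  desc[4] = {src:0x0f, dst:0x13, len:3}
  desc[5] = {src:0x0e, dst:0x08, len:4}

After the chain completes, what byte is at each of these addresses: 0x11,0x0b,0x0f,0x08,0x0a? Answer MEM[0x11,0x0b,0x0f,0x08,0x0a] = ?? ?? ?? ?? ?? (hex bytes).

MEM[0x11,0x0b,0x0f,0x08,0x0a] = 18 18 3c 83 ea

#0 dst[0x0f+4] := {0x3c,0xea,0x18,0xba}
#1 dst[0x01+8] := {0x83,0x3c,0xea,0x18,0xba,0x11,0x53,0x74}
#2 dst[0x02+7] := {0x53,0xcd,0x02,0x83,0x3c,0xea,0x18}
#3 dst[0x03+2] := {0x83,0x53}
#4 dst[0x13+3] := {0x3c,0xea,0x18}
#5 dst[0x08+4] := {0x83,0x3c,0xea,0x18}
query mem[0x11]=0x18, mem[0x0b]=0x18, mem[0x0f]=0x3c, mem[0x08]=0x83, mem[0x0a]=0xea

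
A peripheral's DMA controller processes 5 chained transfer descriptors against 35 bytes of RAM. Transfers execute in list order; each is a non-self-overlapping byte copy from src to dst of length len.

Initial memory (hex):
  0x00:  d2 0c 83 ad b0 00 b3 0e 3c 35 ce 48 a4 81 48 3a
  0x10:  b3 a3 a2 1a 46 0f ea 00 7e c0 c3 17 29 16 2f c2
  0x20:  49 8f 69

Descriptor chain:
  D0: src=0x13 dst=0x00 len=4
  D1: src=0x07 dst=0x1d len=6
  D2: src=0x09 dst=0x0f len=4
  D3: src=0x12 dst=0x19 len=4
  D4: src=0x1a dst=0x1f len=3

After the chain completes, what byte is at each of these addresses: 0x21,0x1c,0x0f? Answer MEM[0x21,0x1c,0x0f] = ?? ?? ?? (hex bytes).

MEM[0x21,0x1c,0x0f] = 0f 0f 35

#0 dst[0x00+4] := {0x1a,0x46,0x0f,0xea}
#1 dst[0x1d+6] := {0x0e,0x3c,0x35,0xce,0x48,0xa4}
#2 dst[0x0f+4] := {0x35,0xce,0x48,0xa4}
#3 dst[0x19+4] := {0xa4,0x1a,0x46,0x0f}
#4 dst[0x1f+3] := {0x1a,0x46,0x0f}
query mem[0x21]=0x0f, mem[0x1c]=0x0f, mem[0x0f]=0x35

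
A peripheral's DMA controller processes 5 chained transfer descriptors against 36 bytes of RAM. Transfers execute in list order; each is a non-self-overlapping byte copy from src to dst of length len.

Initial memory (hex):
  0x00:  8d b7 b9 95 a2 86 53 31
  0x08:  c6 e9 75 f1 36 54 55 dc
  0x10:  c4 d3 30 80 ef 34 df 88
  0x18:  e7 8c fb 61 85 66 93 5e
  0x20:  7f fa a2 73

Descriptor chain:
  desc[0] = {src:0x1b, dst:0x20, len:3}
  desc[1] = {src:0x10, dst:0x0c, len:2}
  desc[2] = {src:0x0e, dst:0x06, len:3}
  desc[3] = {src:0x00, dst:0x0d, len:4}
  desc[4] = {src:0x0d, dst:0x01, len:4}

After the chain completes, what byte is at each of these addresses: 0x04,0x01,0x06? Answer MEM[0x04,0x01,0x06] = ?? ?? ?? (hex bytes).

MEM[0x04,0x01,0x06] = 95 8d 55

D0: mem[0x20..0x22] <- [61 85 66]
D1: mem[0x0c..0x0d] <- [c4 d3]
D2: mem[0x06..0x08] <- [55 dc c4]
D3: mem[0x0d..0x10] <- [8d b7 b9 95]
D4: mem[0x01..0x04] <- [8d b7 b9 95]
query mem[0x04]=0x95, mem[0x01]=0x8d, mem[0x06]=0x55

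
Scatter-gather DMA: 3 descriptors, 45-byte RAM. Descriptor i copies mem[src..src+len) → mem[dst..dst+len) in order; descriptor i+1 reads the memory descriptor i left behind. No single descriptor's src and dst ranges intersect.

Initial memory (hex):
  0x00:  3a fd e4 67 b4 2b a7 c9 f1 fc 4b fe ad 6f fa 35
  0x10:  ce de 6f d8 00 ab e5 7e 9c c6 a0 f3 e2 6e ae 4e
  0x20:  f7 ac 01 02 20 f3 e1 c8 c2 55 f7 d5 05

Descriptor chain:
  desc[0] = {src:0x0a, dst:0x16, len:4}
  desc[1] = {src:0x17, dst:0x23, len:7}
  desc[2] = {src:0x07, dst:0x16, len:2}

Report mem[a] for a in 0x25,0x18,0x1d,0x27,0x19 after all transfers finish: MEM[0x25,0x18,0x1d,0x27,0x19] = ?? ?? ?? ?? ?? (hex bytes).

MEM[0x25,0x18,0x1d,0x27,0x19] = 6f ad 6e f3 6f

[0] 0x0a->0x16 len=4 : 4b fe ad 6f
[1] 0x17->0x23 len=7 : fe ad 6f a0 f3 e2 6e
[2] 0x07->0x16 len=2 : c9 f1
query mem[0x25]=0x6f, mem[0x18]=0xad, mem[0x1d]=0x6e, mem[0x27]=0xf3, mem[0x19]=0x6f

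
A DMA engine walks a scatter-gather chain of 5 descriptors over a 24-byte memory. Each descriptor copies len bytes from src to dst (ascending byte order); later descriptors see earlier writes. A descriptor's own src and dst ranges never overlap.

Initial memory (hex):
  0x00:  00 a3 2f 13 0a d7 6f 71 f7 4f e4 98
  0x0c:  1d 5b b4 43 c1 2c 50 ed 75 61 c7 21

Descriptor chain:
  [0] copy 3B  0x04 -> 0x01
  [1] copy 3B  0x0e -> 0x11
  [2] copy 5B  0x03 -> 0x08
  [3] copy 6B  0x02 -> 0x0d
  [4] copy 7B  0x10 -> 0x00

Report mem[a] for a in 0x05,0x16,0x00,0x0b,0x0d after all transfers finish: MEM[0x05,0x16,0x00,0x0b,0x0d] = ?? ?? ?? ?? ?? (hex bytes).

#0 dst[0x01+3] := {0x0a,0xd7,0x6f}
#1 dst[0x11+3] := {0xb4,0x43,0xc1}
#2 dst[0x08+5] := {0x6f,0x0a,0xd7,0x6f,0x71}
#3 dst[0x0d+6] := {0xd7,0x6f,0x0a,0xd7,0x6f,0x71}
#4 dst[0x00+7] := {0xd7,0x6f,0x71,0xc1,0x75,0x61,0xc7}
query mem[0x05]=0x61, mem[0x16]=0xc7, mem[0x00]=0xd7, mem[0x0b]=0x6f, mem[0x0d]=0xd7

MEM[0x05,0x16,0x00,0x0b,0x0d] = 61 c7 d7 6f d7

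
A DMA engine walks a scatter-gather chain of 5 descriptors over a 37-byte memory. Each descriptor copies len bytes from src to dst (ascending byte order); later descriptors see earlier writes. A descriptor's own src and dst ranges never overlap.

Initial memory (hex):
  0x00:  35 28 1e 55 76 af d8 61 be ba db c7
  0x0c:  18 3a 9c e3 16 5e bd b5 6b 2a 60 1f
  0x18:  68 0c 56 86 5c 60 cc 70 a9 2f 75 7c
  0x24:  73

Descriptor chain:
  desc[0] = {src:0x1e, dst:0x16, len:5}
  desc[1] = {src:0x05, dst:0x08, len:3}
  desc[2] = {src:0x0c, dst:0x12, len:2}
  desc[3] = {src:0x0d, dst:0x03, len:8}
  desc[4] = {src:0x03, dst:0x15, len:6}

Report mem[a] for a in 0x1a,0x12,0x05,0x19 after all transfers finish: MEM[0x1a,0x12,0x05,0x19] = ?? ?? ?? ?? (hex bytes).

  after D0: wrote 5B at 0x16 = cc70a92f75
  after D1: wrote 3B at 0x08 = afd861
  after D2: wrote 2B at 0x12 = 183a
  after D3: wrote 8B at 0x03 = 3a9ce3165e183a6b
  after D4: wrote 6B at 0x15 = 3a9ce3165e18
query mem[0x1a]=0x18, mem[0x12]=0x18, mem[0x05]=0xe3, mem[0x19]=0x5e

MEM[0x1a,0x12,0x05,0x19] = 18 18 e3 5e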